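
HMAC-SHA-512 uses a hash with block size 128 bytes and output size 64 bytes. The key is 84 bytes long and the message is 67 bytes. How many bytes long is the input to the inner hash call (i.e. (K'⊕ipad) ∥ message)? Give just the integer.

Key is 84 ≤ 128 bytes, zero-padded: |K'| = 128.
Inner input = (K'⊕ipad) ∥ m → 128 + 67 = 195 bytes.

195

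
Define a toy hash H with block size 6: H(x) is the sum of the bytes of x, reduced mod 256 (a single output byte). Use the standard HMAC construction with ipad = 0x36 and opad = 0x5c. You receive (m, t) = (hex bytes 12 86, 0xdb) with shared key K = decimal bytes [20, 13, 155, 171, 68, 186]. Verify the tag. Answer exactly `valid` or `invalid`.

Key decimal bytes [20, 13, 155, 171, 68, 186] = 14 0d 9b ab 44 ba is exactly B = 6 bytes: K' = 14 0d 9b ab 44 ba.
K' ⊕ ipad = 22 3b ad 9d 72 8c; K' ⊕ opad = 48 51 c7 f7 18 e6.
Inner hash: sum = 34+59+173+157+114+140+18+134 = 829; mod 256 = 61 → 3d.
Outer hash (recomputed tag): sum = 72+81+199+247+24+230+61 = 914; mod 256 = 146 → 92.
Recomputed tag = 92; claimed = db → mismatch.

invalid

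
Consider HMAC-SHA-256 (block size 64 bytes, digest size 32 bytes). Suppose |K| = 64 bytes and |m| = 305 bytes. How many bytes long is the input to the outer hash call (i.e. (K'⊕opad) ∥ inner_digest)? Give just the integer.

96

Key is 64 ≤ 64 bytes, zero-padded: |K'| = 64.
Outer input = (K'⊕opad) ∥ H(inner) → 64 + 32 = 96 bytes.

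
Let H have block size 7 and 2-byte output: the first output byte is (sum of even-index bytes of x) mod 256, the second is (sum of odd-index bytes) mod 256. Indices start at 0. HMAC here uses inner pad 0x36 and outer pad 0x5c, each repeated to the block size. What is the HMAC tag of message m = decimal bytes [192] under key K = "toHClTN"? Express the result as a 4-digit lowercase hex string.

6eec

Key "toHClTN" = 74 6f 48 43 6c 54 4e is exactly B = 7 bytes: K' = 74 6f 48 43 6c 54 4e.
K' ⊕ ipad = 42 59 7e 75 5a 62 78.  K' ⊕ opad = 28 33 14 1f 30 08 12.
Inner input = (K'⊕ipad) ∥ m = 42 59 7e 75 5a 62 78 ∥ c0.
Inner hash: even-index sum = 402 mod 256 = 146; odd-index sum = 496 mod 256 = 240 → 92 f0.
Outer input = (K'⊕opad) ∥ inner = 28 33 14 1f 30 08 12 ∥ 92 f0.
Outer hash (tag): even-index sum = 366 mod 256 = 110; odd-index sum = 236 mod 256 = 236 → 6e ec.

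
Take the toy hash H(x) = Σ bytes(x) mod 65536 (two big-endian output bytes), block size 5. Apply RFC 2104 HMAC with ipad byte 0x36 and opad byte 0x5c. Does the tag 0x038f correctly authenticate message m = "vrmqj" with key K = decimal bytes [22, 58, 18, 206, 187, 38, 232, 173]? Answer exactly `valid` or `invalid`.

invalid

Key decimal bytes [22, 58, 18, 206, 187, 38, 232, 173] = 16 3a 12 ce bb 26 e8 ad is 8 bytes > B = 5, so hash it first: H(key) = 03 a6, then zero-pad to 5 bytes: K' = 03 a6 00 00 00.
K' ⊕ ipad = 35 90 36 36 36; K' ⊕ opad = 5f fa 5c 5c 5c.
Inner hash: sum = 53+144+54+54+54+118+114+109+113+106 = 919 → 03 97.
Outer hash (recomputed tag): sum = 95+250+92+92+92+3+151 = 775 → 03 07.
Recomputed tag = 0307; claimed = 038f → mismatch.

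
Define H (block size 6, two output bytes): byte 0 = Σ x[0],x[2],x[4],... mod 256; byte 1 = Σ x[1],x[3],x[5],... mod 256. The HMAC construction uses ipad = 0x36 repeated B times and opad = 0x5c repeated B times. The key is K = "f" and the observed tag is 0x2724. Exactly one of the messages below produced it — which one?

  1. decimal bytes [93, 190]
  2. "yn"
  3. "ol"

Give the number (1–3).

Key "f" = 66 is 1 byte ≤ B = 6; zero-pad to 6 bytes: K' = 66 00 00 00 00 00.
K' ⊕ ipad = 50 36 36 36 36 36; K' ⊕ opad = 3a 5c 5c 5c 5c 5c.
m1: inner = H(50 36 36 36 36 36 5d be) = 19 60; tag = H(3a 5c 5c 5c 5c 5c 19 60) = 0b74
m2: inner = H(50 36 36 36 36 36 79 6e) = 35 10; tag = H(3a 5c 5c 5c 5c 5c 35 10) = 2724 ← matches
m3: inner = H(50 36 36 36 36 36 6f 6c) = 2b 0e; tag = H(3a 5c 5c 5c 5c 5c 2b 0e) = 1d22

2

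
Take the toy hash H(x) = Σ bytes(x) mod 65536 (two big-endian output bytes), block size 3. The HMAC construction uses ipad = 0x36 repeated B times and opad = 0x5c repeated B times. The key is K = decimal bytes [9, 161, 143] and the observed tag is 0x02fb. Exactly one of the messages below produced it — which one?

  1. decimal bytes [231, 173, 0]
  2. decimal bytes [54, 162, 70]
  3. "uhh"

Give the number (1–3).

3

Key decimal bytes [9, 161, 143] = 09 a1 8f is exactly B = 3 bytes: K' = 09 a1 8f.
K' ⊕ ipad = 3f 97 b9; K' ⊕ opad = 55 fd d3.
m1: inner = H(3f 97 b9 e7 ad 00) = 03 23; tag = H(55 fd d3 03 23) = 024b
m2: inner = H(3f 97 b9 36 a2 46) = 02 ad; tag = H(55 fd d3 02 ad) = 02d4
m3: inner = H(3f 97 b9 75 68 68) = 02 d4; tag = H(55 fd d3 02 d4) = 02fb ← matches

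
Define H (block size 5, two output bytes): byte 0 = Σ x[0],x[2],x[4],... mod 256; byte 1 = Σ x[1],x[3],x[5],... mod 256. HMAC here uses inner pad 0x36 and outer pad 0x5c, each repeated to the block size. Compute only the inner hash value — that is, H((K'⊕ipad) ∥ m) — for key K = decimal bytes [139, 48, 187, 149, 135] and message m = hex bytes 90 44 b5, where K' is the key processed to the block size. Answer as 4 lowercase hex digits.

Key decimal bytes [139, 48, 187, 149, 135] = 8b 30 bb 95 87 is exactly B = 5 bytes: K' = 8b 30 bb 95 87.
K' ⊕ ipad = bd 06 8d a3 b1.
Inner input = bd 06 8d a3 b1 ∥ 90 44 b5.
Inner hash: even-index sum = 575 mod 256 = 63; odd-index sum = 494 mod 256 = 238 → 3f ee.

3fee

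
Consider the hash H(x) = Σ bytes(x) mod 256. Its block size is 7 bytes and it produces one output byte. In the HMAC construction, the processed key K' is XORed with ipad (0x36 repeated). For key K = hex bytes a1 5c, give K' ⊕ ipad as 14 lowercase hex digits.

Key hex bytes a1 5c is 2 bytes ≤ B = 7; zero-pad to 7 bytes: K' = a1 5c 00 00 00 00 00.
XOR each byte with 0x36: a1⊕36=97, 5c⊕36=6a, 00⊕36=36, 00⊕36=36, 00⊕36=36, 00⊕36=36, 00⊕36=36.

976a3636363636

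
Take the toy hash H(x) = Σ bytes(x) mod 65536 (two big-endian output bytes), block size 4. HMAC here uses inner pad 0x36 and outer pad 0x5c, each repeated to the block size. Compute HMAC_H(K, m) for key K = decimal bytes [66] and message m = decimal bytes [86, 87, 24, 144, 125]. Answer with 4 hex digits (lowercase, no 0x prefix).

Key decimal bytes [66] = 42 is 1 byte ≤ B = 4; zero-pad to 4 bytes: K' = 42 00 00 00.
K' ⊕ ipad = 74 36 36 36.  K' ⊕ opad = 1e 5c 5c 5c.
Inner input = (K'⊕ipad) ∥ m = 74 36 36 36 ∥ 56 57 18 90 7d.
Inner hash: sum = 116+54+54+54+86+87+24+144+125 = 744 → 02 e8.
Outer input = (K'⊕opad) ∥ inner = 1e 5c 5c 5c ∥ 02 e8.
Outer hash (tag): sum = 30+92+92+92+2+232 = 540 → 02 1c.

021c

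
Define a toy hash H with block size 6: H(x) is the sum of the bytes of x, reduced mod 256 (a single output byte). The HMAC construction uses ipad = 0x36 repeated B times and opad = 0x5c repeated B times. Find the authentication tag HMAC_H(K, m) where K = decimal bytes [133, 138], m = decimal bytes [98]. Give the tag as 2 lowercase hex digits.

Key decimal bytes [133, 138] = 85 8a is 2 bytes ≤ B = 6; zero-pad to 6 bytes: K' = 85 8a 00 00 00 00.
K' ⊕ ipad = b3 bc 36 36 36 36.  K' ⊕ opad = d9 d6 5c 5c 5c 5c.
Inner input = (K'⊕ipad) ∥ m = b3 bc 36 36 36 36 ∥ 62.
Inner hash: sum = 179+188+54+54+54+54+98 = 681; mod 256 = 169 → a9.
Outer input = (K'⊕opad) ∥ inner = d9 d6 5c 5c 5c 5c ∥ a9.
Outer hash (tag): sum = 217+214+92+92+92+92+169 = 968; mod 256 = 200 → c8.

c8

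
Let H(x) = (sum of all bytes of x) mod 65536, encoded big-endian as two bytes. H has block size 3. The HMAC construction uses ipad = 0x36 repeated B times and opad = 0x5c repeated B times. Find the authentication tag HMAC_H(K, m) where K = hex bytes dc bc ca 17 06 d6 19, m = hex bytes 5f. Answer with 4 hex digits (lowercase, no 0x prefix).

0110

Key hex bytes dc bc ca 17 06 d6 19 is 7 bytes > B = 3, so hash it first: H(key) = 03 6e, then zero-pad to 3 bytes: K' = 03 6e 00.
K' ⊕ ipad = 35 58 36.  K' ⊕ opad = 5f 32 5c.
Inner input = (K'⊕ipad) ∥ m = 35 58 36 ∥ 5f.
Inner hash: sum = 53+88+54+95 = 290 → 01 22.
Outer input = (K'⊕opad) ∥ inner = 5f 32 5c ∥ 01 22.
Outer hash (tag): sum = 95+50+92+1+34 = 272 → 01 10.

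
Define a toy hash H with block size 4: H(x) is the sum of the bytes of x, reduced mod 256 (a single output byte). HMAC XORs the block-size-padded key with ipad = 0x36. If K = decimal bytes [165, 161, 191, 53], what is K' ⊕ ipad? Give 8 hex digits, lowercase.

Key decimal bytes [165, 161, 191, 53] = a5 a1 bf 35 is exactly B = 4 bytes: K' = a5 a1 bf 35.
XOR each byte with 0x36: a5⊕36=93, a1⊕36=97, bf⊕36=89, 35⊕36=03.

93978903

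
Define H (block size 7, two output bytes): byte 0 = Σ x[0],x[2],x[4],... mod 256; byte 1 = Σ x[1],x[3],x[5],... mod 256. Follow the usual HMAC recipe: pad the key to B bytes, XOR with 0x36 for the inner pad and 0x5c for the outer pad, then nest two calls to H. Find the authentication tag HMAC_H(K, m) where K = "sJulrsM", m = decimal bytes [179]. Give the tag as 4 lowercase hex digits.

65bc

Key "sJulrsM" = 73 4a 75 6c 72 73 4d is exactly B = 7 bytes: K' = 73 4a 75 6c 72 73 4d.
K' ⊕ ipad = 45 7c 43 5a 44 45 7b.  K' ⊕ opad = 2f 16 29 30 2e 2f 11.
Inner input = (K'⊕ipad) ∥ m = 45 7c 43 5a 44 45 7b ∥ b3.
Inner hash: even-index sum = 327 mod 256 = 71; odd-index sum = 462 mod 256 = 206 → 47 ce.
Outer input = (K'⊕opad) ∥ inner = 2f 16 29 30 2e 2f 11 ∥ 47 ce.
Outer hash (tag): even-index sum = 357 mod 256 = 101; odd-index sum = 188 mod 256 = 188 → 65 bc.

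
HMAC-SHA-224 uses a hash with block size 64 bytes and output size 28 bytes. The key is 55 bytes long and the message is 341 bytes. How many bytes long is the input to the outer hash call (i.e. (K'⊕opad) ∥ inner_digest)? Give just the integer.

92

Key is 55 ≤ 64 bytes, zero-padded: |K'| = 64.
Outer input = (K'⊕opad) ∥ H(inner) → 64 + 28 = 92 bytes.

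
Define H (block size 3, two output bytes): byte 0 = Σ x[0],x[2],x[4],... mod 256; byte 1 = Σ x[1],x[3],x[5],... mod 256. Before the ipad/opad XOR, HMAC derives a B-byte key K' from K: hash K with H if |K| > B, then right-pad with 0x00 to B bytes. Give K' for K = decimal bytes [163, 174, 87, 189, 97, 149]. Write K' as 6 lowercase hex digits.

|K| = 6 > B = 3, so first hash the key.
H(K): even-index sum = 347 mod 256 = 91; odd-index sum = 512 mod 256 = 0 → 5b 00.
Zero-pad H(K) = 5b 00 to 3 bytes: K' = 5b 00 00.

5b0000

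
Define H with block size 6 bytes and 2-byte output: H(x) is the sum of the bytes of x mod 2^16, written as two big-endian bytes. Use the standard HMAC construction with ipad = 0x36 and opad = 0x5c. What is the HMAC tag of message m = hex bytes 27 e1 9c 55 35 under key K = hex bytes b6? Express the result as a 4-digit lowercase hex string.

Key hex bytes b6 is 1 byte ≤ B = 6; zero-pad to 6 bytes: K' = b6 00 00 00 00 00.
K' ⊕ ipad = 80 36 36 36 36 36.  K' ⊕ opad = ea 5c 5c 5c 5c 5c.
Inner input = (K'⊕ipad) ∥ m = 80 36 36 36 36 36 ∥ 27 e1 9c 55 35.
Inner hash: sum = 128+54+54+54+54+54+39+225+156+85+53 = 956 → 03 bc.
Outer input = (K'⊕opad) ∥ inner = ea 5c 5c 5c 5c 5c ∥ 03 bc.
Outer hash (tag): sum = 234+92+92+92+92+92+3+188 = 885 → 03 75.

0375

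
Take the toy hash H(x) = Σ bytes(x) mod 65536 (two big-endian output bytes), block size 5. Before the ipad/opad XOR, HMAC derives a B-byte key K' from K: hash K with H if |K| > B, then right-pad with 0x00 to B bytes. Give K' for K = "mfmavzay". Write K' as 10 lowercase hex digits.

036b000000

|K| = 8 > B = 5, so first hash the key.
H(K): sum = 109+102+109+97+118+122+97+121 = 875 → 03 6b.
Zero-pad H(K) = 03 6b to 5 bytes: K' = 03 6b 00 00 00.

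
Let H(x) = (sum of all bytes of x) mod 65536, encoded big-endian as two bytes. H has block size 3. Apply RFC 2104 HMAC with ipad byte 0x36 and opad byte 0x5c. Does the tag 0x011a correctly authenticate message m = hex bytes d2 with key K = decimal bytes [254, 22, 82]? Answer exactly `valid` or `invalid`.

valid

Key decimal bytes [254, 22, 82] = fe 16 52 is exactly B = 3 bytes: K' = fe 16 52.
K' ⊕ ipad = c8 20 64; K' ⊕ opad = a2 4a 0e.
Inner hash: sum = 200+32+100+210 = 542 → 02 1e.
Outer hash (recomputed tag): sum = 162+74+14+2+30 = 282 → 01 1a.
Recomputed tag = 011a; claimed = 011a → match.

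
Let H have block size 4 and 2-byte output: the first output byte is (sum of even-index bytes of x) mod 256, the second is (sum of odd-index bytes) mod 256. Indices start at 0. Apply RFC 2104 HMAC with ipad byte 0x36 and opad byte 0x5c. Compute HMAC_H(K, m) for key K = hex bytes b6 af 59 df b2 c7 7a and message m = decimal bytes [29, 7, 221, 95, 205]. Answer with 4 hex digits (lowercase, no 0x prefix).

Key hex bytes b6 af 59 df b2 c7 7a is 7 bytes > B = 4, so hash it first: H(key) = 3b 55, then zero-pad to 4 bytes: K' = 3b 55 00 00.
K' ⊕ ipad = 0d 63 36 36.  K' ⊕ opad = 67 09 5c 5c.
Inner input = (K'⊕ipad) ∥ m = 0d 63 36 36 ∥ 1d 07 dd 5f cd.
Inner hash: even-index sum = 522 mod 256 = 10; odd-index sum = 255 mod 256 = 255 → 0a ff.
Outer input = (K'⊕opad) ∥ inner = 67 09 5c 5c ∥ 0a ff.
Outer hash (tag): even-index sum = 205 mod 256 = 205; odd-index sum = 356 mod 256 = 100 → cd 64.

cd64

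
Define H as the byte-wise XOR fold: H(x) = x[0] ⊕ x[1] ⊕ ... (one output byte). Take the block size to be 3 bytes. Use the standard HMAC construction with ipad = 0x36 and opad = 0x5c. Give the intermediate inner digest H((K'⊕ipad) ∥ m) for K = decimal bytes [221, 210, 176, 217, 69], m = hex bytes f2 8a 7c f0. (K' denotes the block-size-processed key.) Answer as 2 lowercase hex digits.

e1

Key decimal bytes [221, 210, 176, 217, 69] = dd d2 b0 d9 45 is 5 bytes > B = 3, so hash it first: H(key) = 23, then zero-pad to 3 bytes: K' = 23 00 00.
K' ⊕ ipad = 15 36 36.
Inner input = 15 36 36 ∥ f2 8a 7c f0.
Inner hash: XOR 15⊕36⊕36⊕f2⊕8a⊕7c⊕f0 = e1.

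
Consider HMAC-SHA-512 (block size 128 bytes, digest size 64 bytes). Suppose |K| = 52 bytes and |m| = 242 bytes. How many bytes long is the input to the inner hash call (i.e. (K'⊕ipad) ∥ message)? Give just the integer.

Key is 52 ≤ 128 bytes, zero-padded: |K'| = 128.
Inner input = (K'⊕ipad) ∥ m → 128 + 242 = 370 bytes.

370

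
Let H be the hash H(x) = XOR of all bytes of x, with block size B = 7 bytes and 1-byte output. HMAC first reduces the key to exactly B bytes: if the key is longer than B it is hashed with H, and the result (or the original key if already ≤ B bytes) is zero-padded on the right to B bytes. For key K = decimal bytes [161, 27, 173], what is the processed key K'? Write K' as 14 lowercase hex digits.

Key decimal bytes [161, 27, 173] = a1 1b ad is 3 bytes ≤ B = 7; zero-pad to 7 bytes: K' = a1 1b ad 00 00 00 00.

a11bad00000000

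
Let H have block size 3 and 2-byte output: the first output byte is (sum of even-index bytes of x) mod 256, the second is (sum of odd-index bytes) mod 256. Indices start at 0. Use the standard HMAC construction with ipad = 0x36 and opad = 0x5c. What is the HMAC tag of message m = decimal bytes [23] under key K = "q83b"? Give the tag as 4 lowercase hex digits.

178e

Key "q83b" = 71 38 33 62 is 4 bytes > B = 3, so hash it first: H(key) = a4 9a, then zero-pad to 3 bytes: K' = a4 9a 00.
K' ⊕ ipad = 92 ac 36.  K' ⊕ opad = f8 c6 5c.
Inner input = (K'⊕ipad) ∥ m = 92 ac 36 ∥ 17.
Inner hash: even-index sum = 200 mod 256 = 200; odd-index sum = 195 mod 256 = 195 → c8 c3.
Outer input = (K'⊕opad) ∥ inner = f8 c6 5c ∥ c8 c3.
Outer hash (tag): even-index sum = 535 mod 256 = 23; odd-index sum = 398 mod 256 = 142 → 17 8e.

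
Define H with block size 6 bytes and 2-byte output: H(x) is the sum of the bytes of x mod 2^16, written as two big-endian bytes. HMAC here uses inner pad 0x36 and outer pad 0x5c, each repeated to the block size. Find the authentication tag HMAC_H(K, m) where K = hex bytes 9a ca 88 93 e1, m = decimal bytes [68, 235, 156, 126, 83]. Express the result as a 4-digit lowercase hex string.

Key hex bytes 9a ca 88 93 e1 is 5 bytes ≤ B = 6; zero-pad to 6 bytes: K' = 9a ca 88 93 e1 00.
K' ⊕ ipad = ac fc be a5 d7 36.  K' ⊕ opad = c6 96 d4 cf bd 5c.
Inner input = (K'⊕ipad) ∥ m = ac fc be a5 d7 36 ∥ 44 eb 9c 7e 53.
Inner hash: sum = 172+252+190+165+215+54+68+235+156+126+83 = 1716 → 06 b4.
Outer input = (K'⊕opad) ∥ inner = c6 96 d4 cf bd 5c ∥ 06 b4.
Outer hash (tag): sum = 198+150+212+207+189+92+6+180 = 1234 → 04 d2.

04d2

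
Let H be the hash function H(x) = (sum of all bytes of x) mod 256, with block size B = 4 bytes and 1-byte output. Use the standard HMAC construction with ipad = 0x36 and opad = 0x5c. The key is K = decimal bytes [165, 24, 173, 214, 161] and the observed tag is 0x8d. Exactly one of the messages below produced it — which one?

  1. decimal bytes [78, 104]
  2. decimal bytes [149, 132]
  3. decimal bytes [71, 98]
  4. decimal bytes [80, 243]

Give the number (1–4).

4

Key decimal bytes [165, 24, 173, 214, 161] = a5 18 ad d6 a1 is 5 bytes > B = 4, so hash it first: H(key) = e1, then zero-pad to 4 bytes: K' = e1 00 00 00.
K' ⊕ ipad = d7 36 36 36; K' ⊕ opad = bd 5c 5c 5c.
m1: inner = H(d7 36 36 36 4e 68) = 2f; tag = H(bd 5c 5c 5c 2f) = 00
m2: inner = H(d7 36 36 36 95 84) = 92; tag = H(bd 5c 5c 5c 92) = 63
m3: inner = H(d7 36 36 36 47 62) = 22; tag = H(bd 5c 5c 5c 22) = f3
m4: inner = H(d7 36 36 36 50 f3) = bc; tag = H(bd 5c 5c 5c bc) = 8d ← matches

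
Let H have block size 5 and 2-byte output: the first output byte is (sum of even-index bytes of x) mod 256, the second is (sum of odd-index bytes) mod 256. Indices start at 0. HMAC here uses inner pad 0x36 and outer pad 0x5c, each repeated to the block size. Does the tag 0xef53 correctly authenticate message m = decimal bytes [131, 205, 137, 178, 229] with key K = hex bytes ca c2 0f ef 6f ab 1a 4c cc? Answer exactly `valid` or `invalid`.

valid

Key hex bytes ca c2 0f ef 6f ab 1a 4c cc is 9 bytes > B = 5, so hash it first: H(key) = 2e a8, then zero-pad to 5 bytes: K' = 2e a8 00 00 00.
K' ⊕ ipad = 18 9e 36 36 36; K' ⊕ opad = 72 f4 5c 5c 5c.
Inner hash: even-index sum = 515 mod 256 = 3; odd-index sum = 709 mod 256 = 197 → 03 c5.
Outer hash (recomputed tag): even-index sum = 495 mod 256 = 239; odd-index sum = 339 mod 256 = 83 → ef 53.
Recomputed tag = ef53; claimed = ef53 → match.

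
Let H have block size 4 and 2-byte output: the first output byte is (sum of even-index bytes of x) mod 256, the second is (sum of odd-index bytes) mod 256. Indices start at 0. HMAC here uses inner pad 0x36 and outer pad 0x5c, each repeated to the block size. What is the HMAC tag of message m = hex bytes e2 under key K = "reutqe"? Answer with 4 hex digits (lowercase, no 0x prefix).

e6fc

Key "reutqe" = 72 65 75 74 71 65 is 6 bytes > B = 4, so hash it first: H(key) = 58 3e, then zero-pad to 4 bytes: K' = 58 3e 00 00.
K' ⊕ ipad = 6e 08 36 36.  K' ⊕ opad = 04 62 5c 5c.
Inner input = (K'⊕ipad) ∥ m = 6e 08 36 36 ∥ e2.
Inner hash: even-index sum = 390 mod 256 = 134; odd-index sum = 62 mod 256 = 62 → 86 3e.
Outer input = (K'⊕opad) ∥ inner = 04 62 5c 5c ∥ 86 3e.
Outer hash (tag): even-index sum = 230 mod 256 = 230; odd-index sum = 252 mod 256 = 252 → e6 fc.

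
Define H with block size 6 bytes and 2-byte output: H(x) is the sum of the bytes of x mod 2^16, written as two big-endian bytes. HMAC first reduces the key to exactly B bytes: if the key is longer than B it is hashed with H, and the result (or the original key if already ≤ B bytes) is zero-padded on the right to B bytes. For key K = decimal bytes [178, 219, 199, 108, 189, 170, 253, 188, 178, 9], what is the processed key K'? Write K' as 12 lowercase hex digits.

|K| = 10 > B = 6, so first hash the key.
H(K): sum = 178+219+199+108+189+170+253+188+178+9 = 1691 → 06 9b.
Zero-pad H(K) = 06 9b to 6 bytes: K' = 06 9b 00 00 00 00.

069b00000000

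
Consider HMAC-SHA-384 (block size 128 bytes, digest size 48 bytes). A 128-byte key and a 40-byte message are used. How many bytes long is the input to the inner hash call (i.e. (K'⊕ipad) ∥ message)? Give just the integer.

168

Key is 128 ≤ 128 bytes, zero-padded: |K'| = 128.
Inner input = (K'⊕ipad) ∥ m → 128 + 40 = 168 bytes.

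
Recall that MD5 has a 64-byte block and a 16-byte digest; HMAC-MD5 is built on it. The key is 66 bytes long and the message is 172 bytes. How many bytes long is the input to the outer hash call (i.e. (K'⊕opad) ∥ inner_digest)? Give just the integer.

Key is 66 > 64 bytes, so it is hashed to 16 bytes then zero-padded to 64: |K'| = 64.
Outer input = (K'⊕opad) ∥ H(inner) → 64 + 16 = 80 bytes.

80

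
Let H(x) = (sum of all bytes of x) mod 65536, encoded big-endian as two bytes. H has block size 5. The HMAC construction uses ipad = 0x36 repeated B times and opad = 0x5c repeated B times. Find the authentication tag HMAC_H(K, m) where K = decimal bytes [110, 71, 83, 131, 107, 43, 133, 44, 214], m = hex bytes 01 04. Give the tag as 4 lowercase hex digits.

Key decimal bytes [110, 71, 83, 131, 107, 43, 133, 44, 214] = 6e 47 53 83 6b 2b 85 2c d6 is 9 bytes > B = 5, so hash it first: H(key) = 03 a8, then zero-pad to 5 bytes: K' = 03 a8 00 00 00.
K' ⊕ ipad = 35 9e 36 36 36.  K' ⊕ opad = 5f f4 5c 5c 5c.
Inner input = (K'⊕ipad) ∥ m = 35 9e 36 36 36 ∥ 01 04.
Inner hash: sum = 53+158+54+54+54+1+4 = 378 → 01 7a.
Outer input = (K'⊕opad) ∥ inner = 5f f4 5c 5c 5c ∥ 01 7a.
Outer hash (tag): sum = 95+244+92+92+92+1+122 = 738 → 02 e2.

02e2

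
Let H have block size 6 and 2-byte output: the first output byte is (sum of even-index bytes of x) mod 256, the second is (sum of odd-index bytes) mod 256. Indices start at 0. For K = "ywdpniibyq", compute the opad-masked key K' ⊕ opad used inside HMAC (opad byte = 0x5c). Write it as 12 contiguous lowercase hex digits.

Key "ywdpniibyq" = 79 77 64 70 6e 69 69 62 79 71 is 10 bytes > B = 6, so hash it first: H(key) = 2d 23, then zero-pad to 6 bytes: K' = 2d 23 00 00 00 00.
XOR each byte with 0x5c: 2d⊕5c=71, 23⊕5c=7f, 00⊕5c=5c, 00⊕5c=5c, 00⊕5c=5c, 00⊕5c=5c.

717f5c5c5c5c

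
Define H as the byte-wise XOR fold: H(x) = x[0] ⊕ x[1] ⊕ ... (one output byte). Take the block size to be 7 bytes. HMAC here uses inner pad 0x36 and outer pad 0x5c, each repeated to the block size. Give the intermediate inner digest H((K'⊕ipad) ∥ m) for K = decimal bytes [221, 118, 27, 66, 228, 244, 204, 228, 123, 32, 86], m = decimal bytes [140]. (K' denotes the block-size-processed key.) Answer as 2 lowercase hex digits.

Key decimal bytes [221, 118, 27, 66, 228, 244, 204, 228, 123, 32, 86] = dd 76 1b 42 e4 f4 cc e4 7b 20 56 is 11 bytes > B = 7, so hash it first: H(key) = c7, then zero-pad to 7 bytes: K' = c7 00 00 00 00 00 00.
K' ⊕ ipad = f1 36 36 36 36 36 36.
Inner input = f1 36 36 36 36 36 36 ∥ 8c.
Inner hash: XOR f1⊕36⊕36⊕36⊕36⊕36⊕36⊕8c = 7d.

7d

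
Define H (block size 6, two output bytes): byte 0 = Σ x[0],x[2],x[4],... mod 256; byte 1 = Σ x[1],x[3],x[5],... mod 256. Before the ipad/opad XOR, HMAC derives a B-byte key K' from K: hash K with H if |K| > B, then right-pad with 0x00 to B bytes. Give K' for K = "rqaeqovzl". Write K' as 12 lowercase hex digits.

26bf00000000

|K| = 9 > B = 6, so first hash the key.
H(K): even-index sum = 550 mod 256 = 38; odd-index sum = 447 mod 256 = 191 → 26 bf.
Zero-pad H(K) = 26 bf to 6 bytes: K' = 26 bf 00 00 00 00.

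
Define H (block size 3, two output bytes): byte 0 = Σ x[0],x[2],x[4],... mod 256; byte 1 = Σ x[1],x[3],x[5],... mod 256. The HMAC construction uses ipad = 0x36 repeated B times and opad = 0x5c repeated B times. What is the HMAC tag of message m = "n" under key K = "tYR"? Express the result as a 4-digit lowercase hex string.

Key "tYR" = 74 59 52 is exactly B = 3 bytes: K' = 74 59 52.
K' ⊕ ipad = 42 6f 64.  K' ⊕ opad = 28 05 0e.
Inner input = (K'⊕ipad) ∥ m = 42 6f 64 ∥ 6e.
Inner hash: even-index sum = 166 mod 256 = 166; odd-index sum = 221 mod 256 = 221 → a6 dd.
Outer input = (K'⊕opad) ∥ inner = 28 05 0e ∥ a6 dd.
Outer hash (tag): even-index sum = 275 mod 256 = 19; odd-index sum = 171 mod 256 = 171 → 13 ab.

13ab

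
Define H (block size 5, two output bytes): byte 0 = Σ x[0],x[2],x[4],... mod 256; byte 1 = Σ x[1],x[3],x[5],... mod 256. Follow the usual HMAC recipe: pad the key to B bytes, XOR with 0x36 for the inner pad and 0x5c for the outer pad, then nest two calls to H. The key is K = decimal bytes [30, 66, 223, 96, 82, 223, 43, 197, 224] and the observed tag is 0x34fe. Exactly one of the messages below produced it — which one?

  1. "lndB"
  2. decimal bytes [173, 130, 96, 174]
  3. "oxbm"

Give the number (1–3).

Key decimal bytes [30, 66, 223, 96, 82, 223, 43, 197, 224] = 1e 42 df 60 52 df 2b c5 e0 is 9 bytes > B = 5, so hash it first: H(key) = 5a 46, then zero-pad to 5 bytes: K' = 5a 46 00 00 00.
K' ⊕ ipad = 6c 70 36 36 36; K' ⊕ opad = 06 1a 5c 5c 5c.
m1: inner = H(6c 70 36 36 36 6c 6e 64 42) = 88 76; tag = H(06 1a 5c 5c 5c 88 76) = 34fe ← matches
m2: inner = H(6c 70 36 36 36 ad 82 60 ae) = 08 b3; tag = H(06 1a 5c 5c 5c 08 b3) = 717e
m3: inner = H(6c 70 36 36 36 6f 78 62 6d) = bd 77; tag = H(06 1a 5c 5c 5c bd 77) = 3533

1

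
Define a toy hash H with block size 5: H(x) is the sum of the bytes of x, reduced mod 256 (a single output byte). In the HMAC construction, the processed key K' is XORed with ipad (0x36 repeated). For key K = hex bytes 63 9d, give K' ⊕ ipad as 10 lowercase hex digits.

Key hex bytes 63 9d is 2 bytes ≤ B = 5; zero-pad to 5 bytes: K' = 63 9d 00 00 00.
XOR each byte with 0x36: 63⊕36=55, 9d⊕36=ab, 00⊕36=36, 00⊕36=36, 00⊕36=36.

55ab363636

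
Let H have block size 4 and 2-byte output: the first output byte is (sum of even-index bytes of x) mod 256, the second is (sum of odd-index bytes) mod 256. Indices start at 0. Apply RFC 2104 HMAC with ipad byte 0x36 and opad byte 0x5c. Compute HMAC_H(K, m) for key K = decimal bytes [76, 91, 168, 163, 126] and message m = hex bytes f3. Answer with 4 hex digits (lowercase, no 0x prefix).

f7fc

Key decimal bytes [76, 91, 168, 163, 126] = 4c 5b a8 a3 7e is 5 bytes > B = 4, so hash it first: H(key) = 72 fe, then zero-pad to 4 bytes: K' = 72 fe 00 00.
K' ⊕ ipad = 44 c8 36 36.  K' ⊕ opad = 2e a2 5c 5c.
Inner input = (K'⊕ipad) ∥ m = 44 c8 36 36 ∥ f3.
Inner hash: even-index sum = 365 mod 256 = 109; odd-index sum = 254 mod 256 = 254 → 6d fe.
Outer input = (K'⊕opad) ∥ inner = 2e a2 5c 5c ∥ 6d fe.
Outer hash (tag): even-index sum = 247 mod 256 = 247; odd-index sum = 508 mod 256 = 252 → f7 fc.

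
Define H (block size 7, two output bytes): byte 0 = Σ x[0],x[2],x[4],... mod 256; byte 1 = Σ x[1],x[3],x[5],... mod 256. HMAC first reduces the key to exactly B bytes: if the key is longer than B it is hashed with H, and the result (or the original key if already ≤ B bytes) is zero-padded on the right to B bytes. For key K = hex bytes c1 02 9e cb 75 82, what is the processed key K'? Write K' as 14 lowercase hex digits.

Key hex bytes c1 02 9e cb 75 82 is 6 bytes ≤ B = 7; zero-pad to 7 bytes: K' = c1 02 9e cb 75 82 00.

c1029ecb758200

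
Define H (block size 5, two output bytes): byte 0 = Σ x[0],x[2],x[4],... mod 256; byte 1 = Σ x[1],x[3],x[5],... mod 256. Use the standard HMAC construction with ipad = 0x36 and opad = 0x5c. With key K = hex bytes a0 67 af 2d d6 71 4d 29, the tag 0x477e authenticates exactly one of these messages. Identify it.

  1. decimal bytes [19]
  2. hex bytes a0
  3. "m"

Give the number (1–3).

Key hex bytes a0 67 af 2d d6 71 4d 29 is 8 bytes > B = 5, so hash it first: H(key) = 72 2e, then zero-pad to 5 bytes: K' = 72 2e 00 00 00.
K' ⊕ ipad = 44 18 36 36 36; K' ⊕ opad = 2e 72 5c 5c 5c.
m1: inner = H(44 18 36 36 36 13) = b0 61; tag = H(2e 72 5c 5c 5c b0 61) = 477e ← matches
m2: inner = H(44 18 36 36 36 a0) = b0 ee; tag = H(2e 72 5c 5c 5c b0 ee) = d47e
m3: inner = H(44 18 36 36 36 6d) = b0 bb; tag = H(2e 72 5c 5c 5c b0 bb) = a17e

1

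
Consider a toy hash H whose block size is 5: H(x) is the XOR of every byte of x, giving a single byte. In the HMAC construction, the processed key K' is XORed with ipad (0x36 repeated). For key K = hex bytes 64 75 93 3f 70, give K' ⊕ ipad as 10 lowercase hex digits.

5243a50946

Key hex bytes 64 75 93 3f 70 is exactly B = 5 bytes: K' = 64 75 93 3f 70.
XOR each byte with 0x36: 64⊕36=52, 75⊕36=43, 93⊕36=a5, 3f⊕36=09, 70⊕36=46.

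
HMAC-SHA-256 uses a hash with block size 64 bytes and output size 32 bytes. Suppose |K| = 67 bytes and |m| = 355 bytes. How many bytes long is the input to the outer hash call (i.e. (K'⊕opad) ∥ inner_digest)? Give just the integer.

Key is 67 > 64 bytes, so it is hashed to 32 bytes then zero-padded to 64: |K'| = 64.
Outer input = (K'⊕opad) ∥ H(inner) → 64 + 32 = 96 bytes.

96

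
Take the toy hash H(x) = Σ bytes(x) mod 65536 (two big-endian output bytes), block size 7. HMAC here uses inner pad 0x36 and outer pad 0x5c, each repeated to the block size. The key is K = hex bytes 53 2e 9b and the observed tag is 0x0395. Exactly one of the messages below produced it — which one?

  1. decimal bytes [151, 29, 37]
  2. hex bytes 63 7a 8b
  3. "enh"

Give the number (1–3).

1

Key hex bytes 53 2e 9b is 3 bytes ≤ B = 7; zero-pad to 7 bytes: K' = 53 2e 9b 00 00 00 00.
K' ⊕ ipad = 65 18 ad 36 36 36 36; K' ⊕ opad = 0f 72 c7 5c 5c 5c 5c.
m1: inner = H(65 18 ad 36 36 36 36 97 1d 25) = 02 db; tag = H(0f 72 c7 5c 5c 5c 5c 02 db) = 0395 ← matches
m2: inner = H(65 18 ad 36 36 36 36 63 7a 8b) = 03 6a; tag = H(0f 72 c7 5c 5c 5c 5c 03 6a) = 0325
m3: inner = H(65 18 ad 36 36 36 36 65 6e 68) = 03 3d; tag = H(0f 72 c7 5c 5c 5c 5c 03 3d) = 02f8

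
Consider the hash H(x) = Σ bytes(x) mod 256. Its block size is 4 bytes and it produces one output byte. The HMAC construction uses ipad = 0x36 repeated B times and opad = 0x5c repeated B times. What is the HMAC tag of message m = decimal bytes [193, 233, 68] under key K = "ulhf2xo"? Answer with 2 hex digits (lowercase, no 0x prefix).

36

Key "ulhf2xo" = 75 6c 68 66 32 78 6f is 7 bytes > B = 4, so hash it first: H(key) = c8, then zero-pad to 4 bytes: K' = c8 00 00 00.
K' ⊕ ipad = fe 36 36 36.  K' ⊕ opad = 94 5c 5c 5c.
Inner input = (K'⊕ipad) ∥ m = fe 36 36 36 ∥ c1 e9 44.
Inner hash: sum = 254+54+54+54+193+233+68 = 910; mod 256 = 142 → 8e.
Outer input = (K'⊕opad) ∥ inner = 94 5c 5c 5c ∥ 8e.
Outer hash (tag): sum = 148+92+92+92+142 = 566; mod 256 = 54 → 36.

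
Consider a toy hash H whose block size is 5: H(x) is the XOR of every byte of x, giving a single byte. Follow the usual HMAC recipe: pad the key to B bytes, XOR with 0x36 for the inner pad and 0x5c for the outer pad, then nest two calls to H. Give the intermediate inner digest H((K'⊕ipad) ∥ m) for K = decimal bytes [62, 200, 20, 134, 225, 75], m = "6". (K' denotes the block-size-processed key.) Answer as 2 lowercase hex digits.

Key decimal bytes [62, 200, 20, 134, 225, 75] = 3e c8 14 86 e1 4b is 6 bytes > B = 5, so hash it first: H(key) = ce, then zero-pad to 5 bytes: K' = ce 00 00 00 00.
K' ⊕ ipad = f8 36 36 36 36.
Inner input = f8 36 36 36 36 ∥ 36.
Inner hash: XOR f8⊕36⊕36⊕36⊕36⊕36 = ce.

ce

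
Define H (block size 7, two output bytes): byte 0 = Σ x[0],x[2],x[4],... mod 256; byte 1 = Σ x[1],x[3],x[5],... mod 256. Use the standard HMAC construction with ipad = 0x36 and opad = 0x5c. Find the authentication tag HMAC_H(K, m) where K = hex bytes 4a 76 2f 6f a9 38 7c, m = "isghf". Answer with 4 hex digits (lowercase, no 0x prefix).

Key hex bytes 4a 76 2f 6f a9 38 7c is exactly B = 7 bytes: K' = 4a 76 2f 6f a9 38 7c.
K' ⊕ ipad = 7c 40 19 59 9f 0e 4a.  K' ⊕ opad = 16 2a 73 33 f5 64 20.
Inner input = (K'⊕ipad) ∥ m = 7c 40 19 59 9f 0e 4a ∥ 69 73 67 68 66.
Inner hash: even-index sum = 601 mod 256 = 89; odd-index sum = 477 mod 256 = 221 → 59 dd.
Outer input = (K'⊕opad) ∥ inner = 16 2a 73 33 f5 64 20 ∥ 59 dd.
Outer hash (tag): even-index sum = 635 mod 256 = 123; odd-index sum = 282 mod 256 = 26 → 7b 1a.

7b1a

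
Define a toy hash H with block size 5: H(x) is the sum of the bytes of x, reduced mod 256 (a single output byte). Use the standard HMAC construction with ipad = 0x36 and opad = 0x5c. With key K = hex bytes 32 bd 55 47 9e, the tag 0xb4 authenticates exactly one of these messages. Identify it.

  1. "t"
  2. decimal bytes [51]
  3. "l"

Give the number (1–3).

1

Key hex bytes 32 bd 55 47 9e is exactly B = 5 bytes: K' = 32 bd 55 47 9e.
K' ⊕ ipad = 04 8b 63 71 a8; K' ⊕ opad = 6e e1 09 1b c2.
m1: inner = H(04 8b 63 71 a8 74) = 7f; tag = H(6e e1 09 1b c2 7f) = b4 ← matches
m2: inner = H(04 8b 63 71 a8 33) = 3e; tag = H(6e e1 09 1b c2 3e) = 73
m3: inner = H(04 8b 63 71 a8 6c) = 77; tag = H(6e e1 09 1b c2 77) = ac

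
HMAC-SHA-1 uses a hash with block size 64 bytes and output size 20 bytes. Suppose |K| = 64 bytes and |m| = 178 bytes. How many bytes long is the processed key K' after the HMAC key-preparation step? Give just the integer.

Key is 64 ≤ 64 bytes, zero-padded: |K'| = 64.

64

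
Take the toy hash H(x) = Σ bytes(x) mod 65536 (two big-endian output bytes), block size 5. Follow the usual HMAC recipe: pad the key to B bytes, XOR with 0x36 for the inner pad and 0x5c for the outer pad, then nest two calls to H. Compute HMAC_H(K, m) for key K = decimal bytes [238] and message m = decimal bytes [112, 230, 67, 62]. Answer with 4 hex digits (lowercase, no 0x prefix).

02ac

Key decimal bytes [238] = ee is 1 byte ≤ B = 5; zero-pad to 5 bytes: K' = ee 00 00 00 00.
K' ⊕ ipad = d8 36 36 36 36.  K' ⊕ opad = b2 5c 5c 5c 5c.
Inner input = (K'⊕ipad) ∥ m = d8 36 36 36 36 ∥ 70 e6 43 3e.
Inner hash: sum = 216+54+54+54+54+112+230+67+62 = 903 → 03 87.
Outer input = (K'⊕opad) ∥ inner = b2 5c 5c 5c 5c ∥ 03 87.
Outer hash (tag): sum = 178+92+92+92+92+3+135 = 684 → 02 ac.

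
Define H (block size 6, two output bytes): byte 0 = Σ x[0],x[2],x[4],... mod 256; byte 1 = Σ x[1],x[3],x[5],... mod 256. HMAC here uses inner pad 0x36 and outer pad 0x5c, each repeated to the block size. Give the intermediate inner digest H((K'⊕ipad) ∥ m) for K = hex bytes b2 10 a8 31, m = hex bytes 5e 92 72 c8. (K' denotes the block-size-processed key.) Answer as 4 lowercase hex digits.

Key hex bytes b2 10 a8 31 is 4 bytes ≤ B = 6; zero-pad to 6 bytes: K' = b2 10 a8 31 00 00.
K' ⊕ ipad = 84 26 9e 07 36 36.
Inner input = 84 26 9e 07 36 36 ∥ 5e 92 72 c8.
Inner hash: even-index sum = 552 mod 256 = 40; odd-index sum = 445 mod 256 = 189 → 28 bd.

28bd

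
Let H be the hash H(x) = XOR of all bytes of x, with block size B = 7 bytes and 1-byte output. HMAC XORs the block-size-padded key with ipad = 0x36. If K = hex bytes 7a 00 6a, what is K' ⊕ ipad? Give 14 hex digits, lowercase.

Key hex bytes 7a 00 6a is 3 bytes ≤ B = 7; zero-pad to 7 bytes: K' = 7a 00 6a 00 00 00 00.
XOR each byte with 0x36: 7a⊕36=4c, 00⊕36=36, 6a⊕36=5c, 00⊕36=36, 00⊕36=36, 00⊕36=36, 00⊕36=36.

4c365c36363636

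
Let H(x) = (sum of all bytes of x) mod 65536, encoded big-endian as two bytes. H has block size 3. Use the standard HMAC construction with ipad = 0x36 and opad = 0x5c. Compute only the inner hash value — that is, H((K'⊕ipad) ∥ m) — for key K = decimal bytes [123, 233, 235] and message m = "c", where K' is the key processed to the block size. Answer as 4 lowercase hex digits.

026c

Key decimal bytes [123, 233, 235] = 7b e9 eb is exactly B = 3 bytes: K' = 7b e9 eb.
K' ⊕ ipad = 4d df dd.
Inner input = 4d df dd ∥ 63.
Inner hash: sum = 77+223+221+99 = 620 → 02 6c.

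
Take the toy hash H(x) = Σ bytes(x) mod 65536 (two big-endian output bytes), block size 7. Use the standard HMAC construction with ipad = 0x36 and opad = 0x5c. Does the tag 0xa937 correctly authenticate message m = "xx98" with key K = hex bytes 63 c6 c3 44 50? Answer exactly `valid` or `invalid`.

Key hex bytes 63 c6 c3 44 50 is 5 bytes ≤ B = 7; zero-pad to 7 bytes: K' = 63 c6 c3 44 50 00 00.
K' ⊕ ipad = 55 f0 f5 72 66 36 36; K' ⊕ opad = 3f 9a 9f 18 0c 5c 5c.
Inner hash: sum = 85+240+245+114+102+54+54+120+120+57+56 = 1247 → 04 df.
Outer hash (recomputed tag): sum = 63+154+159+24+12+92+92+4+223 = 823 → 03 37.
Recomputed tag = 0337; claimed = a937 → mismatch.

invalid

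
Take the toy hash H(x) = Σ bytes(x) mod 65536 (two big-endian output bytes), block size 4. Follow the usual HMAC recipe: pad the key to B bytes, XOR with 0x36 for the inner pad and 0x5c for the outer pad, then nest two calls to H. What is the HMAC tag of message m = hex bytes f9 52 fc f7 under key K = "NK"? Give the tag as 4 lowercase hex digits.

0184

Key "NK" = 4e 4b is 2 bytes ≤ B = 4; zero-pad to 4 bytes: K' = 4e 4b 00 00.
K' ⊕ ipad = 78 7d 36 36.  K' ⊕ opad = 12 17 5c 5c.
Inner input = (K'⊕ipad) ∥ m = 78 7d 36 36 ∥ f9 52 fc f7.
Inner hash: sum = 120+125+54+54+249+82+252+247 = 1183 → 04 9f.
Outer input = (K'⊕opad) ∥ inner = 12 17 5c 5c ∥ 04 9f.
Outer hash (tag): sum = 18+23+92+92+4+159 = 388 → 01 84.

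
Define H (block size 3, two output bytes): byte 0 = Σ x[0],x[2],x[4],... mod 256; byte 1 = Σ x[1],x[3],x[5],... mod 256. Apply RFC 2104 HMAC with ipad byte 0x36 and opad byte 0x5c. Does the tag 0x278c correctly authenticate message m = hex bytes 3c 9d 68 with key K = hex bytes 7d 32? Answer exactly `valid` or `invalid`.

invalid

Key hex bytes 7d 32 is 2 bytes ≤ B = 3; zero-pad to 3 bytes: K' = 7d 32 00.
K' ⊕ ipad = 4b 04 36; K' ⊕ opad = 21 6e 5c.
Inner hash: even-index sum = 286 mod 256 = 30; odd-index sum = 168 mod 256 = 168 → 1e a8.
Outer hash (recomputed tag): even-index sum = 293 mod 256 = 37; odd-index sum = 140 mod 256 = 140 → 25 8c.
Recomputed tag = 258c; claimed = 278c → mismatch.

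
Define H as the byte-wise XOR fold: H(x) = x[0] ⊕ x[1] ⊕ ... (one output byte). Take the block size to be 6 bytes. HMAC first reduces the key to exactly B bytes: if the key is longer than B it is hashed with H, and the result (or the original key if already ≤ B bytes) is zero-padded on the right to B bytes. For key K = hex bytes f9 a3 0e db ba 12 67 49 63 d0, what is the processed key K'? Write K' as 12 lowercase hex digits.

ba0000000000

|K| = 10 > B = 6, so first hash the key.
H(K): XOR f9⊕a3⊕0e⊕db⊕ba⊕12⊕67⊕49⊕63⊕d0 = ba.
Zero-pad H(K) = ba to 6 bytes: K' = ba 00 00 00 00 00.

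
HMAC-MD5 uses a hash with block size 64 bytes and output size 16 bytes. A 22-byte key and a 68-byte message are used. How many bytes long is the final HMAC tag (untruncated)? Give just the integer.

The tag is one MD5 digest: 16 bytes.

16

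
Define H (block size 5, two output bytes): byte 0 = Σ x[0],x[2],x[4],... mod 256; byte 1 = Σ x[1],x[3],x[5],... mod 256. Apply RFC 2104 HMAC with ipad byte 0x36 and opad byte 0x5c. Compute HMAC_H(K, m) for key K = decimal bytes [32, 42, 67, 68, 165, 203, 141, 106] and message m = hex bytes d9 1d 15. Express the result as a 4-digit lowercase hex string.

3a87

Key decimal bytes [32, 42, 67, 68, 165, 203, 141, 106] = 20 2a 43 44 a5 cb 8d 6a is 8 bytes > B = 5, so hash it first: H(key) = 95 a3, then zero-pad to 5 bytes: K' = 95 a3 00 00 00.
K' ⊕ ipad = a3 95 36 36 36.  K' ⊕ opad = c9 ff 5c 5c 5c.
Inner input = (K'⊕ipad) ∥ m = a3 95 36 36 36 ∥ d9 1d 15.
Inner hash: even-index sum = 300 mod 256 = 44; odd-index sum = 441 mod 256 = 185 → 2c b9.
Outer input = (K'⊕opad) ∥ inner = c9 ff 5c 5c 5c ∥ 2c b9.
Outer hash (tag): even-index sum = 570 mod 256 = 58; odd-index sum = 391 mod 256 = 135 → 3a 87.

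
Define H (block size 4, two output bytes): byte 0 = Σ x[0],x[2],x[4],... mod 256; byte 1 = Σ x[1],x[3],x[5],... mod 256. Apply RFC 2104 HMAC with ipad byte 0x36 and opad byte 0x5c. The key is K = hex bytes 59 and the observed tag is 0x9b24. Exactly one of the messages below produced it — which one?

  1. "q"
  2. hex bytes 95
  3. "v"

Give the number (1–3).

Key hex bytes 59 is 1 byte ≤ B = 4; zero-pad to 4 bytes: K' = 59 00 00 00.
K' ⊕ ipad = 6f 36 36 36; K' ⊕ opad = 05 5c 5c 5c.
m1: inner = H(6f 36 36 36 71) = 16 6c; tag = H(05 5c 5c 5c 16 6c) = 7724
m2: inner = H(6f 36 36 36 95) = 3a 6c; tag = H(05 5c 5c 5c 3a 6c) = 9b24 ← matches
m3: inner = H(6f 36 36 36 76) = 1b 6c; tag = H(05 5c 5c 5c 1b 6c) = 7c24

2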